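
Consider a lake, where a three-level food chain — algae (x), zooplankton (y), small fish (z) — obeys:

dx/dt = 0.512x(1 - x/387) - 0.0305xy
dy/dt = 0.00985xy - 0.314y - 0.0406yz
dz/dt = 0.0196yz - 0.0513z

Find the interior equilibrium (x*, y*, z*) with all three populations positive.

From dz/dt = 0: 0.0196y* = 0.0513, so y* = 2.62.
From dx/dt = 0: 0.512(1 - x*/387) = 0.0305·2.62, giving x* = 387·(1 - 0.156) = 327.
From dy/dt = 0: 0.00985·327 - 0.314 = 0.0406z*, so z* = 2.9/0.0406 = 71.5.

x* ≈ 327, y* ≈ 2.62, z* ≈ 71.5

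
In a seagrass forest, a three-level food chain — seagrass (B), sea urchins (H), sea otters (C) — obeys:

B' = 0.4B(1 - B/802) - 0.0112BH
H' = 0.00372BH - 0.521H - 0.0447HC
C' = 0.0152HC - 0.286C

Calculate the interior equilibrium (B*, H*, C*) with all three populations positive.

From dC/dt = 0: 0.0152H* = 0.286, so H* = 18.8.
From dB/dt = 0: 0.4(1 - B*/802) = 0.0112·18.8, giving B* = 802·(1 - 0.527) = 379.
From dH/dt = 0: 0.00372·379 - 0.521 = 0.0447C*, so C* = 0.891/0.0447 = 19.9.

B* ≈ 379, H* ≈ 18.8, C* ≈ 19.9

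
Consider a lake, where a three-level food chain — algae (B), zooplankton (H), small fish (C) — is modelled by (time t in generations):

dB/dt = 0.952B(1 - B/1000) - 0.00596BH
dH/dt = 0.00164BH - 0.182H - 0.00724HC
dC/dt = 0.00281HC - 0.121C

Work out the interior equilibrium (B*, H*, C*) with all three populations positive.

B* ≈ 730, H* ≈ 43.1, C* ≈ 140

From dC/dt = 0: 0.00281H* = 0.121, so H* = 43.1.
From dB/dt = 0: 0.952(1 - B*/1000) = 0.00596·43.1, giving B* = 1000·(1 - 0.27) = 730.
From dH/dt = 0: 0.00164·730 - 0.182 = 0.00724C*, so C* = 1.02/0.00724 = 140.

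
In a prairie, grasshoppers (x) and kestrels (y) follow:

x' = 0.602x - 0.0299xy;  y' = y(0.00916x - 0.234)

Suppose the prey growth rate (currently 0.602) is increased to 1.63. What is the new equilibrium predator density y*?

y* ≈ 54.5

At the interior fixed point, setting dx/dt = 0 with x > 0 fixes y* = (prey growth rate)/(xy coefficient) — independent of the other coefficients.
With the change, y* = 1.63/0.0299 = 54.5; it rises from 20.1.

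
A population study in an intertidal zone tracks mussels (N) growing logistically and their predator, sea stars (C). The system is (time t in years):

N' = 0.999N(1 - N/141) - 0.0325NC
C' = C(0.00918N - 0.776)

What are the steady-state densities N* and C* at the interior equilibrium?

N* ≈ 84.5, C* ≈ 12.3

From dC/dt = 0 with C > 0: 0.00918N* = 0.776, so N* = 84.5.
Substitute into dN/dt = 0: 0.999(1 - 84.5/141) = 0.0325C*.
The bracket is 0.4, giving C* = 0.4/0.0325 = 12.3.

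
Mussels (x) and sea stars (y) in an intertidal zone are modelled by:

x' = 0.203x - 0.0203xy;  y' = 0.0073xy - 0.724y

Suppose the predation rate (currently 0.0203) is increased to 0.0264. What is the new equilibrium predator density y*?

y* ≈ 7.69

At the interior fixed point, setting dx/dt = 0 with x > 0 fixes y* = (prey growth rate)/(xy coefficient) — independent of the other coefficients.
With the change, y* = 0.203/0.0264 = 7.69; it falls from 10.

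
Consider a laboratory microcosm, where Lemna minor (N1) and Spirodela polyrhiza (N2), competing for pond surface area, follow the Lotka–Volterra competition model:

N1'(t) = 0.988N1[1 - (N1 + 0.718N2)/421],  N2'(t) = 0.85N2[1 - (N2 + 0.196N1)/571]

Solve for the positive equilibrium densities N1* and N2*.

N1* ≈ 12.8, N2* ≈ 568

Setting both brackets to zero gives the nullclines N1 + 0.718N2 = 421 and 0.196N1 + N2 = 571.
Substituting N2 = 571 - 0.196N1 into the first: N1(1 - 0.718·0.196) = 421 - 0.718·571.
So N1* = 11/0.859 = 12.8, and then N2* = 571 - 0.196·12.8 = 568.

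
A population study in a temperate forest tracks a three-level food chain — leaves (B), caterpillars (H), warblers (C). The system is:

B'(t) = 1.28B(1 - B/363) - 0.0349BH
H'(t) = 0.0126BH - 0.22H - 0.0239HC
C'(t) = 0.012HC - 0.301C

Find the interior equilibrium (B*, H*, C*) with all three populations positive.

B* ≈ 115, H* ≈ 25.1, C* ≈ 51.3

From dC/dt = 0: 0.012H* = 0.301, so H* = 25.1.
From dB/dt = 0: 1.28(1 - B*/363) = 0.0349·25.1, giving B* = 363·(1 - 0.684) = 115.
From dH/dt = 0: 0.0126·115 - 0.22 = 0.0239C*, so C* = 1.23/0.0239 = 51.3.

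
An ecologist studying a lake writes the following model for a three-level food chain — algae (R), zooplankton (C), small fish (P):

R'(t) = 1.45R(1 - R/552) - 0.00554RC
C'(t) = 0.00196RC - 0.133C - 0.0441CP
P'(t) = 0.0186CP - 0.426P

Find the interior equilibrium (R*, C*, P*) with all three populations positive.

R* ≈ 504, C* ≈ 22.9, P* ≈ 19.4

From dP/dt = 0: 0.0186C* = 0.426, so C* = 22.9.
From dR/dt = 0: 1.45(1 - R*/552) = 0.00554·22.9, giving R* = 552·(1 - 0.0875) = 504.
From dC/dt = 0: 0.00196·504 - 0.133 = 0.0441P*, so P* = 0.854/0.0441 = 19.4.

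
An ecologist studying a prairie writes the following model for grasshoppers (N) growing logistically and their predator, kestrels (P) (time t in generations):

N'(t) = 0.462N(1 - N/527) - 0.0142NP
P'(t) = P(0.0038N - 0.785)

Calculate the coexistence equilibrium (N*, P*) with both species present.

N* ≈ 207, P* ≈ 19.8

From dP/dt = 0 with P > 0: 0.0038N* = 0.785, so N* = 207.
Substitute into dN/dt = 0: 0.462(1 - 207/527) = 0.0142P*.
The bracket is 0.608, giving P* = 0.281/0.0142 = 19.8.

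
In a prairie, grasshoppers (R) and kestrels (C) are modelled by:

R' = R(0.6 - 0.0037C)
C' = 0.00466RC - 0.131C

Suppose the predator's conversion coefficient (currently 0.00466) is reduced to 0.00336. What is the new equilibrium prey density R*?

At the interior fixed point, setting dC/dt = 0 with C > 0 fixes R* = (predator death rate)/(RC coefficient) — independent of the other coefficients.
With the change, R* = 0.131/0.00336 = 39; it rises from 28.1.

R* ≈ 39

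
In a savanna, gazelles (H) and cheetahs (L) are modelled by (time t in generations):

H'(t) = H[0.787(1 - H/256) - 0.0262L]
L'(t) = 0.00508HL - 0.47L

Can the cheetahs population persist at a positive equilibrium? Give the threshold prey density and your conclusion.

Threshold H = 92.5; K > 92.5, so yes, the predator persists.

The predator equation gives dL/dt > 0 only when H > 0.47/0.00508 = 92.5.
Without the predator, H → K = 256. Since 256 > 92.5, the predator can invade and persist.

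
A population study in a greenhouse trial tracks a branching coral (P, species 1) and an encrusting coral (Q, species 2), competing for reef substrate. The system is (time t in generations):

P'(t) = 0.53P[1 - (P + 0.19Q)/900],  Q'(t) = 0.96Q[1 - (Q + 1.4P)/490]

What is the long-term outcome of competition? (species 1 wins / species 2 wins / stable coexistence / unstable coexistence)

species 1 excludes species 2

Compare the nullcline intercepts: K1/α12 = 900/0.19 = 4740 > K2 = 490; K2/α21 = 490/1.4 = 350 < K1 = 900.
Since the inequalities point opposite ways, species 1 can invade but species 2 cannot.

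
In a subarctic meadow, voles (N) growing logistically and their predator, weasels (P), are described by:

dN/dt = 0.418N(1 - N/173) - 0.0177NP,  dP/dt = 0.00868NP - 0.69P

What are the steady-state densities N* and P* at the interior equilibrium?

N* ≈ 79.5, P* ≈ 12.8

From dP/dt = 0 with P > 0: 0.00868N* = 0.69, so N* = 79.5.
Substitute into dN/dt = 0: 0.418(1 - 79.5/173) = 0.0177P*.
The bracket is 0.541, giving P* = 0.226/0.0177 = 12.8.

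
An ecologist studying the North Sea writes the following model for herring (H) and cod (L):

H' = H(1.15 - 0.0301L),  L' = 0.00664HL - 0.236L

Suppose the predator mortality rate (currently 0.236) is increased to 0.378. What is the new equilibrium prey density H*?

H* ≈ 56.9

At the interior fixed point, setting dL/dt = 0 with L > 0 fixes H* = (predator death rate)/(HL coefficient) — independent of the other coefficients.
With the change, H* = 0.378/0.00664 = 56.9; it rises from 35.5.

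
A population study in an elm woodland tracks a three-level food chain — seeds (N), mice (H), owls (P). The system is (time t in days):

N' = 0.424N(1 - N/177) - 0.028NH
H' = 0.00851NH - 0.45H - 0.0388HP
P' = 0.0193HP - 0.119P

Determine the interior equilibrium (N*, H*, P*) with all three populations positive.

From dP/dt = 0: 0.0193H* = 0.119, so H* = 6.17.
From dN/dt = 0: 0.424(1 - N*/177) = 0.028·6.17, giving N* = 177·(1 - 0.407) = 105.
From dH/dt = 0: 0.00851·105 - 0.45 = 0.0388P*, so P* = 0.443/0.0388 = 11.4.

N* ≈ 105, H* ≈ 6.17, P* ≈ 11.4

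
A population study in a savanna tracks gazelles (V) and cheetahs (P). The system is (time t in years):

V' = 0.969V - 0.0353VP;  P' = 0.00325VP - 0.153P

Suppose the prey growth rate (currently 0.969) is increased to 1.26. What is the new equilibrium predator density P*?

P* ≈ 35.7

At the interior fixed point, setting dV/dt = 0 with V > 0 fixes P* = (prey growth rate)/(VP coefficient) — independent of the other coefficients.
With the change, P* = 1.26/0.0353 = 35.7; it rises from 27.5.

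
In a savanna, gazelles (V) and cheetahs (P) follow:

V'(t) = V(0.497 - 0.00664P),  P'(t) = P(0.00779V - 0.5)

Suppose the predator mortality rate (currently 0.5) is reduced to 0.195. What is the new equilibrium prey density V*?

V* ≈ 25

At the interior fixed point, setting dP/dt = 0 with P > 0 fixes V* = (predator death rate)/(VP coefficient) — independent of the other coefficients.
With the change, V* = 0.195/0.00779 = 25; it falls from 64.2.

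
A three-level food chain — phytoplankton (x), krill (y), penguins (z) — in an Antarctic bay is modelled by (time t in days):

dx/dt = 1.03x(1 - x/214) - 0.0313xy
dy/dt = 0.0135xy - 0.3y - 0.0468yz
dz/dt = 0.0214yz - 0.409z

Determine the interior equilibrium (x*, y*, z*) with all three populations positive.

x* ≈ 89.7, y* ≈ 19.1, z* ≈ 19.5

From dz/dt = 0: 0.0214y* = 0.409, so y* = 19.1.
From dx/dt = 0: 1.03(1 - x*/214) = 0.0313·19.1, giving x* = 214·(1 - 0.581) = 89.7.
From dy/dt = 0: 0.0135·89.7 - 0.3 = 0.0468z*, so z* = 0.911/0.0468 = 19.5.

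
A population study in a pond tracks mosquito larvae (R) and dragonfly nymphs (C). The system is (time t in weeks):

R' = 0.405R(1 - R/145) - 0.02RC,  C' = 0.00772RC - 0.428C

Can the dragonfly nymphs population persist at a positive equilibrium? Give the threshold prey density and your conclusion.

Threshold R = 55.4; K > 55.4, so yes, the predator persists.

The predator equation gives dC/dt > 0 only when R > 0.428/0.00772 = 55.4.
Without the predator, R → K = 145. Since 145 > 55.4, the predator can invade and persist.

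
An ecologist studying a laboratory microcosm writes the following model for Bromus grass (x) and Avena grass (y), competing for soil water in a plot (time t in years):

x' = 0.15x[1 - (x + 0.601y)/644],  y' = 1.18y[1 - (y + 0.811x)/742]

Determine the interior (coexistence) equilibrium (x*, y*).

x* ≈ 386, y* ≈ 429

Setting both brackets to zero gives the nullclines x + 0.601y = 644 and 0.811x + y = 742.
Substituting y = 742 - 0.811x into the first: x(1 - 0.601·0.811) = 644 - 0.601·742.
So x* = 198/0.513 = 386, and then y* = 742 - 0.811·386 = 429.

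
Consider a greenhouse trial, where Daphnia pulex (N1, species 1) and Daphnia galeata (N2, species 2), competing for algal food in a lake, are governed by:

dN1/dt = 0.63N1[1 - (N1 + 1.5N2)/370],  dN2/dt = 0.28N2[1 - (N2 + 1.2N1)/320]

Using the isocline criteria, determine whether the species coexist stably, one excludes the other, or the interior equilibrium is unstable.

Compare the nullcline intercepts: K1/α12 = 370/1.5 = 247 < K2 = 320; K2/α21 = 320/1.2 = 267 < K1 = 370.
Since both are reversed, neither can invade when rare; the interior point is a saddle.

unstable coexistence (outcome depends on initial conditions)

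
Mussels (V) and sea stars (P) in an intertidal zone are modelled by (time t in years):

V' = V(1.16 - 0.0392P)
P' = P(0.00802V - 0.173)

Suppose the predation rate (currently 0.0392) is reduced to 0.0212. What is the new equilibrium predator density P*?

P* ≈ 54.7

At the interior fixed point, setting dV/dt = 0 with V > 0 fixes P* = (prey growth rate)/(VP coefficient) — independent of the other coefficients.
With the change, P* = 1.16/0.0212 = 54.7; it rises from 29.6.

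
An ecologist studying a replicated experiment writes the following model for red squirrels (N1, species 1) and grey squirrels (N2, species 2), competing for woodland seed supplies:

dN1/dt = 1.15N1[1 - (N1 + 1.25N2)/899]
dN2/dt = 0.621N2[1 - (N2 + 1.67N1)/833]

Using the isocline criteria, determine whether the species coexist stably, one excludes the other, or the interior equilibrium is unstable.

Compare the nullcline intercepts: K1/α12 = 899/1.25 = 719 < K2 = 833; K2/α21 = 833/1.67 = 499 < K1 = 899.
Since both are reversed, neither can invade when rare; the interior point is a saddle.

unstable coexistence (outcome depends on initial conditions)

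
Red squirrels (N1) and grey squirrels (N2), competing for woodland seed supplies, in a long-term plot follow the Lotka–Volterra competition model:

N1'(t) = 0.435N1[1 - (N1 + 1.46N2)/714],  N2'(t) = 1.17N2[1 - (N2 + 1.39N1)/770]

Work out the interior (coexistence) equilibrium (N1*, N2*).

N1* ≈ 398, N2* ≈ 216

Setting both brackets to zero gives the nullclines N1 + 1.46N2 = 714 and 1.39N1 + N2 = 770.
Substituting N2 = 770 - 1.39N1 into the first: N1(1 - 1.46·1.39) = 714 - 1.46·770.
So N1* = -410/-1.03 = 398, and then N2* = 770 - 1.39·398 = 216.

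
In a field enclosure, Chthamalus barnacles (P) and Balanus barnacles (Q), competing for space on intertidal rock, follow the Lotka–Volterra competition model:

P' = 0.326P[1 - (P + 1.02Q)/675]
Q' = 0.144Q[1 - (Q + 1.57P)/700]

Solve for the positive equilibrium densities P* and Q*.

Setting both brackets to zero gives the nullclines P + 1.02Q = 675 and 1.57P + Q = 700.
Substituting Q = 700 - 1.57P into the first: P(1 - 1.02·1.57) = 675 - 1.02·700.
So P* = -39/-0.601 = 64.8, and then Q* = 700 - 1.57·64.8 = 598.

P* ≈ 64.8, Q* ≈ 598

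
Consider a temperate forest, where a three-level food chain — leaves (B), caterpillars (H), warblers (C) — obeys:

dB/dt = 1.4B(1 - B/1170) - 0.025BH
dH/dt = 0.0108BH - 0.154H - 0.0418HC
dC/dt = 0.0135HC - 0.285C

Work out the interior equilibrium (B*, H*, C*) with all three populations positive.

From dC/dt = 0: 0.0135H* = 0.285, so H* = 21.1.
From dB/dt = 0: 1.4(1 - B*/1170) = 0.025·21.1, giving B* = 1170·(1 - 0.377) = 729.
From dH/dt = 0: 0.0108·729 - 0.154 = 0.0418C*, so C* = 7.72/0.0418 = 185.

B* ≈ 729, H* ≈ 21.1, C* ≈ 185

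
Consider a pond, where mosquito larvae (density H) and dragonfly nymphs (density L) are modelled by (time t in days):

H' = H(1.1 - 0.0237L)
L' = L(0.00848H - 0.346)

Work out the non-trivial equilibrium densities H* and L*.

Set dL/dt = 0 with L > 0: 0.00848H - 0.346 = 0, so H* = 0.346/0.00848 = 40.8.
Set dH/dt = 0 with H > 0: 1.1 - 0.0237L = 0, so L* = 1.1/0.0237 = 46.4.

H* ≈ 40.8, L* ≈ 46.4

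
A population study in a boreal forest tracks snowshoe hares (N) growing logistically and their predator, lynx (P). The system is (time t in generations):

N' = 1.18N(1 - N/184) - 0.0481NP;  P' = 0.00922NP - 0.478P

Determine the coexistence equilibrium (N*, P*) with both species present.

N* ≈ 51.8, P* ≈ 17.6

From dP/dt = 0 with P > 0: 0.00922N* = 0.478, so N* = 51.8.
Substitute into dN/dt = 0: 1.18(1 - 51.8/184) = 0.0481P*.
The bracket is 0.718, giving P* = 0.848/0.0481 = 17.6.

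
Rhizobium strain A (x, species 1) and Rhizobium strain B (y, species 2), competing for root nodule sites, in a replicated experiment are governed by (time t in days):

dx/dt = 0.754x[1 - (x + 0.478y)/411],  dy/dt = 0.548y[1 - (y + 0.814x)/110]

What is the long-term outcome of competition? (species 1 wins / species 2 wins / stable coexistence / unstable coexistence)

species 1 excludes species 2

Compare the nullcline intercepts: K1/α12 = 411/0.478 = 860 > K2 = 110; K2/α21 = 110/0.814 = 135 < K1 = 411.
Since the inequalities point opposite ways, species 1 can invade but species 2 cannot.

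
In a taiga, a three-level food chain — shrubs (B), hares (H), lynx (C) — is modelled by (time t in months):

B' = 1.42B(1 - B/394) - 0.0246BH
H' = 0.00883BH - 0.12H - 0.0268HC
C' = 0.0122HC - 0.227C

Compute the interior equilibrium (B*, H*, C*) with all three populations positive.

B* ≈ 267, H* ≈ 18.6, C* ≈ 83.5

From dC/dt = 0: 0.0122H* = 0.227, so H* = 18.6.
From dB/dt = 0: 1.42(1 - B*/394) = 0.0246·18.6, giving B* = 394·(1 - 0.322) = 267.
From dH/dt = 0: 0.00883·267 - 0.12 = 0.0268C*, so C* = 2.24/0.0268 = 83.5.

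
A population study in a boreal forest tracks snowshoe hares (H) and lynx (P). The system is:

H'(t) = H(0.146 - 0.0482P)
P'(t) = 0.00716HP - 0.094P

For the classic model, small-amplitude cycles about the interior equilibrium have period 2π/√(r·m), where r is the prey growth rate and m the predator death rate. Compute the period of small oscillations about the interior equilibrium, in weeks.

T ≈ 53.6 weeks

Here r = 0.146 and m = 0.094, so r·m = 0.0137.
ω = √0.0137 = 0.117 per week, hence T = 2π/ω ≈ 53.6 weeks.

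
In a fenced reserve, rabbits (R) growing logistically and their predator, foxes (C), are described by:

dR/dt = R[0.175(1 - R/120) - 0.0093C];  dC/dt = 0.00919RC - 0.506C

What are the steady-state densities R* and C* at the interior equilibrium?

R* ≈ 55.1, C* ≈ 10.2

From dC/dt = 0 with C > 0: 0.00919R* = 0.506, so R* = 55.1.
Substitute into dR/dt = 0: 0.175(1 - 55.1/120) = 0.0093C*.
The bracket is 0.541, giving C* = 0.0947/0.0093 = 10.2.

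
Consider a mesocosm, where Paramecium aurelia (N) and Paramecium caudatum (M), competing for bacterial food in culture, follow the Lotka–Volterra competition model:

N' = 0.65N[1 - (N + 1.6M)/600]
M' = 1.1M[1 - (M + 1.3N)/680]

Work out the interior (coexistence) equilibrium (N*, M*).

N* ≈ 452, M* ≈ 92.6

Setting both brackets to zero gives the nullclines N + 1.6M = 600 and 1.3N + M = 680.
Substituting M = 680 - 1.3N into the first: N(1 - 1.6·1.3) = 600 - 1.6·680.
So N* = -488/-1.08 = 452, and then M* = 680 - 1.3·452 = 92.6.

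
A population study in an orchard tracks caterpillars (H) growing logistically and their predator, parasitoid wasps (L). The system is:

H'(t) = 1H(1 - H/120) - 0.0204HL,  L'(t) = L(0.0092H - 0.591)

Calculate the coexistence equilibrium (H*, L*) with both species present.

From dL/dt = 0 with L > 0: 0.0092H* = 0.591, so H* = 64.2.
Substitute into dH/dt = 0: 1(1 - 64.2/120) = 0.0204L*.
The bracket is 0.465, giving L* = 0.465/0.0204 = 22.8.

H* ≈ 64.2, L* ≈ 22.8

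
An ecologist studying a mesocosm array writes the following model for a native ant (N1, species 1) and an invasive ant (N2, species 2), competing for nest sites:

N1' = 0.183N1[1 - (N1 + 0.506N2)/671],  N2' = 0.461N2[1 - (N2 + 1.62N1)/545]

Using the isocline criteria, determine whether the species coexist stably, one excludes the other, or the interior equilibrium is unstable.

Compare the nullcline intercepts: K1/α12 = 671/0.506 = 1330 > K2 = 545; K2/α21 = 545/1.62 = 336 < K1 = 671.
Since the inequalities point opposite ways, species 1 can invade but species 2 cannot.

species 1 excludes species 2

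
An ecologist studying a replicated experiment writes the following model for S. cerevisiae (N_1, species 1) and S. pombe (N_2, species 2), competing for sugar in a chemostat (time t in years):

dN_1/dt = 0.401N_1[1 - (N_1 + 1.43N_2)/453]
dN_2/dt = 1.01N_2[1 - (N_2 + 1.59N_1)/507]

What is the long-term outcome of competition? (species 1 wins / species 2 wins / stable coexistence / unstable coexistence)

Compare the nullcline intercepts: K1/α12 = 453/1.43 = 317 < K2 = 507; K2/α21 = 507/1.59 = 319 < K1 = 453.
Since both are reversed, neither can invade when rare; the interior point is a saddle.

unstable coexistence (outcome depends on initial conditions)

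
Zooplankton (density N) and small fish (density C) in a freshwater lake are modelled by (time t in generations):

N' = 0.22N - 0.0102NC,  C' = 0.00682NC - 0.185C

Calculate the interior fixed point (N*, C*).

N* ≈ 27.1, C* ≈ 21.6

Set dC/dt = 0 with C > 0: 0.00682N - 0.185 = 0, so N* = 0.185/0.00682 = 27.1.
Set dN/dt = 0 with N > 0: 0.22 - 0.0102C = 0, so C* = 0.22/0.0102 = 21.6.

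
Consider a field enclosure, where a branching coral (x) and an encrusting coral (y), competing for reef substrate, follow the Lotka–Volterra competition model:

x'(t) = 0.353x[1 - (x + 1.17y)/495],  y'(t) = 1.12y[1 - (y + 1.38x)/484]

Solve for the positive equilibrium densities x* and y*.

x* ≈ 116, y* ≈ 324

Setting both brackets to zero gives the nullclines x + 1.17y = 495 and 1.38x + y = 484.
Substituting y = 484 - 1.38x into the first: x(1 - 1.17·1.38) = 495 - 1.17·484.
So x* = -71.3/-0.615 = 116, and then y* = 484 - 1.38·116 = 324.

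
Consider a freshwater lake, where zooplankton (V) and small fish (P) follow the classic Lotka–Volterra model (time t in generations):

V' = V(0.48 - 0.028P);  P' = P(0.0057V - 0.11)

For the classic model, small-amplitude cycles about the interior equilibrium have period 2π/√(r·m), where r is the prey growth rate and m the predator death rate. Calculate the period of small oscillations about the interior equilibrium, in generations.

Here r = 0.48 and m = 0.11, so r·m = 0.0528.
ω = √0.0528 = 0.23 per generation, hence T = 2π/ω ≈ 27.3 generations.

T ≈ 27.3 generations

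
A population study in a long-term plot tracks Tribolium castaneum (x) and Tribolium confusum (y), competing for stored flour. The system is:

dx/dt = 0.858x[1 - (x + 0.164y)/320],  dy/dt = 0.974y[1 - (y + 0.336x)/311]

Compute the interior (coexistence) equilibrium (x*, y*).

Setting both brackets to zero gives the nullclines x + 0.164y = 320 and 0.336x + y = 311.
Substituting y = 311 - 0.336x into the first: x(1 - 0.164·0.336) = 320 - 0.164·311.
So x* = 269/0.945 = 285, and then y* = 311 - 0.336·285 = 215.

x* ≈ 285, y* ≈ 215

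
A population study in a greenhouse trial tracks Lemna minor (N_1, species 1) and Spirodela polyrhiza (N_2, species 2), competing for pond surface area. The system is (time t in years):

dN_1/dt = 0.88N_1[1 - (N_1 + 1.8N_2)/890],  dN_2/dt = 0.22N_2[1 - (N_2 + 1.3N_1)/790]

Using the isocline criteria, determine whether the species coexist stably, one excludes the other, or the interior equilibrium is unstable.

Compare the nullcline intercepts: K1/α12 = 890/1.8 = 494 < K2 = 790; K2/α21 = 790/1.3 = 608 < K1 = 890.
Since both are reversed, neither can invade when rare; the interior point is a saddle.

unstable coexistence (outcome depends on initial conditions)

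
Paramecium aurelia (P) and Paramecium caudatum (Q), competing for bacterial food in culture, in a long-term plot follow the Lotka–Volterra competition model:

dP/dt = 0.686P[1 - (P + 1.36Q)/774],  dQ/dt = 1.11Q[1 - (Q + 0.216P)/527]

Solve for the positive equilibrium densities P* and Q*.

P* ≈ 81.1, Q* ≈ 509

Setting both brackets to zero gives the nullclines P + 1.36Q = 774 and 0.216P + Q = 527.
Substituting Q = 527 - 0.216P into the first: P(1 - 1.36·0.216) = 774 - 1.36·527.
So P* = 57.3/0.706 = 81.1, and then Q* = 527 - 0.216·81.1 = 509.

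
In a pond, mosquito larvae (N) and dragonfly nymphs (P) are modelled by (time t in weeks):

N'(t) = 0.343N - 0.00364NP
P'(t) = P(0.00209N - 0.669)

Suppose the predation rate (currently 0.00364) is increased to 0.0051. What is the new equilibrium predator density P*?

At the interior fixed point, setting dN/dt = 0 with N > 0 fixes P* = (prey growth rate)/(NP coefficient) — independent of the other coefficients.
With the change, P* = 0.343/0.0051 = 67.3; it falls from 94.2.

P* ≈ 67.3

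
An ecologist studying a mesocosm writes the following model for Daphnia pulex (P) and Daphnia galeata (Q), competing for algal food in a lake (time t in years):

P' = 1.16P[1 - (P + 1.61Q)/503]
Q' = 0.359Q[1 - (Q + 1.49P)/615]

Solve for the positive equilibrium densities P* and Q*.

Setting both brackets to zero gives the nullclines P + 1.61Q = 503 and 1.49P + Q = 615.
Substituting Q = 615 - 1.49P into the first: P(1 - 1.61·1.49) = 503 - 1.61·615.
So P* = -487/-1.4 = 348, and then Q* = 615 - 1.49·348 = 96.1.

P* ≈ 348, Q* ≈ 96.1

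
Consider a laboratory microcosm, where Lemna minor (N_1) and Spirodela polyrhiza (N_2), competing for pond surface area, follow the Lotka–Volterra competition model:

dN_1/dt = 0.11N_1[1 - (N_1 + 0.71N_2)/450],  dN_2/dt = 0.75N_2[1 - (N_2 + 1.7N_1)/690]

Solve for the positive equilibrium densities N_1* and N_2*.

N_1* ≈ 193, N_2* ≈ 362

Setting both brackets to zero gives the nullclines N_1 + 0.71N_2 = 450 and 1.7N_1 + N_2 = 690.
Substituting N_2 = 690 - 1.7N_1 into the first: N_1(1 - 0.71·1.7) = 450 - 0.71·690.
So N_1* = -39.9/-0.207 = 193, and then N_2* = 690 - 1.7·193 = 362.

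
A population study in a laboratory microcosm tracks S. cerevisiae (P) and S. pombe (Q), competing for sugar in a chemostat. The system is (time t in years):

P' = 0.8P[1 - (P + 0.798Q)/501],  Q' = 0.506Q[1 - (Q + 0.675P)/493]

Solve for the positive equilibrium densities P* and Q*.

P* ≈ 233, Q* ≈ 336

Setting both brackets to zero gives the nullclines P + 0.798Q = 501 and 0.675P + Q = 493.
Substituting Q = 493 - 0.675P into the first: P(1 - 0.798·0.675) = 501 - 0.798·493.
So P* = 108/0.461 = 233, and then Q* = 493 - 0.675·233 = 336.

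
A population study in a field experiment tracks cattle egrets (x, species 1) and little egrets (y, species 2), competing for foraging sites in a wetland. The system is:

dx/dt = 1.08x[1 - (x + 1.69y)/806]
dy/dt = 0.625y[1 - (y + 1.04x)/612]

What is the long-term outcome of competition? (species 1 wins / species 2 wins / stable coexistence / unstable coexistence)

unstable coexistence (outcome depends on initial conditions)

Compare the nullcline intercepts: K1/α12 = 806/1.69 = 477 < K2 = 612; K2/α21 = 612/1.04 = 588 < K1 = 806.
Since both are reversed, neither can invade when rare; the interior point is a saddle.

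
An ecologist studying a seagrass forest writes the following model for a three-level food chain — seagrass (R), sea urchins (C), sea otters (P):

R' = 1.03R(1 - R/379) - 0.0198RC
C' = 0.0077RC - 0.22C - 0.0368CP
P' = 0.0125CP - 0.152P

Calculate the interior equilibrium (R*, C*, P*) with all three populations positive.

From dP/dt = 0: 0.0125C* = 0.152, so C* = 12.2.
From dR/dt = 0: 1.03(1 - R*/379) = 0.0198·12.2, giving R* = 379·(1 - 0.234) = 290.
From dC/dt = 0: 0.0077·290 - 0.22 = 0.0368P*, so P* = 2.02/0.0368 = 54.8.

R* ≈ 290, C* ≈ 12.2, P* ≈ 54.8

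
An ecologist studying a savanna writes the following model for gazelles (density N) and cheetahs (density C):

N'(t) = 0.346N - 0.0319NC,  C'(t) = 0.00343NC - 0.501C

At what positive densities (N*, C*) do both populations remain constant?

N* ≈ 146, C* ≈ 10.8

Set dC/dt = 0 with C > 0: 0.00343N - 0.501 = 0, so N* = 0.501/0.00343 = 146.
Set dN/dt = 0 with N > 0: 0.346 - 0.0319C = 0, so C* = 0.346/0.0319 = 10.8.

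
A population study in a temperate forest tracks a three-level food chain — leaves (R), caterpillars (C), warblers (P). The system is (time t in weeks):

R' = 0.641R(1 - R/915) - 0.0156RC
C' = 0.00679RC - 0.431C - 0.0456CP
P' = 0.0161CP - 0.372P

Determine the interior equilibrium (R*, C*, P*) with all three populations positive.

R* ≈ 400, C* ≈ 23.1, P* ≈ 50.2

From dP/dt = 0: 0.0161C* = 0.372, so C* = 23.1.
From dR/dt = 0: 0.641(1 - R*/915) = 0.0156·23.1, giving R* = 915·(1 - 0.562) = 400.
From dC/dt = 0: 0.00679·400 - 0.431 = 0.0456P*, so P* = 2.29/0.0456 = 50.2.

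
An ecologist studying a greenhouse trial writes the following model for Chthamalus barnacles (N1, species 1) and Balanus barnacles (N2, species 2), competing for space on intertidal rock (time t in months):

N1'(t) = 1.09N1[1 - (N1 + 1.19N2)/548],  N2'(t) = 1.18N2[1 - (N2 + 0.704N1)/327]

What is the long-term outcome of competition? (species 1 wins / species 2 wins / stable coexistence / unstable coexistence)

species 1 excludes species 2

Compare the nullcline intercepts: K1/α12 = 548/1.19 = 461 > K2 = 327; K2/α21 = 327/0.704 = 464 < K1 = 548.
Since the inequalities point opposite ways, species 1 can invade but species 2 cannot.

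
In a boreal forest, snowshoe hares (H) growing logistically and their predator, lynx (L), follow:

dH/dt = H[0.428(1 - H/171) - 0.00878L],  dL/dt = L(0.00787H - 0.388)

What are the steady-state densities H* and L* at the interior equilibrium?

H* ≈ 49.3, L* ≈ 34.7

From dL/dt = 0 with L > 0: 0.00787H* = 0.388, so H* = 49.3.
Substitute into dH/dt = 0: 0.428(1 - 49.3/171) = 0.00878L*.
The bracket is 0.712, giving L* = 0.305/0.00878 = 34.7.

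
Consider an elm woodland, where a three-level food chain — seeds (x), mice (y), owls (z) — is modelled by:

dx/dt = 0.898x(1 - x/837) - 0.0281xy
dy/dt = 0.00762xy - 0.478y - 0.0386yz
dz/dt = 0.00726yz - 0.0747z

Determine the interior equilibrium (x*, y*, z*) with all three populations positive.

x* ≈ 568, y* ≈ 10.3, z* ≈ 99.6

From dz/dt = 0: 0.00726y* = 0.0747, so y* = 10.3.
From dx/dt = 0: 0.898(1 - x*/837) = 0.0281·10.3, giving x* = 837·(1 - 0.322) = 568.
From dy/dt = 0: 0.00762·568 - 0.478 = 0.0386z*, so z* = 3.85/0.0386 = 99.6.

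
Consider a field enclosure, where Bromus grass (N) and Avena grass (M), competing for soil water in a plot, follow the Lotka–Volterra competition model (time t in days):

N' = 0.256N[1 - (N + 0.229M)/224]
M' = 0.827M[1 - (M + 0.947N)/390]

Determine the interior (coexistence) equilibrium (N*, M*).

Setting both brackets to zero gives the nullclines N + 0.229M = 224 and 0.947N + M = 390.
Substituting M = 390 - 0.947N into the first: N(1 - 0.229·0.947) = 224 - 0.229·390.
So N* = 135/0.783 = 172, and then M* = 390 - 0.947·172 = 227.

N* ≈ 172, M* ≈ 227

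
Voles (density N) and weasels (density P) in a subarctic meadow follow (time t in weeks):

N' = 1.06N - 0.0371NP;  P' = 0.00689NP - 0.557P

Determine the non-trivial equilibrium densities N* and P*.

N* ≈ 80.8, P* ≈ 28.6

Set dP/dt = 0 with P > 0: 0.00689N - 0.557 = 0, so N* = 0.557/0.00689 = 80.8.
Set dN/dt = 0 with N > 0: 1.06 - 0.0371P = 0, so P* = 1.06/0.0371 = 28.6.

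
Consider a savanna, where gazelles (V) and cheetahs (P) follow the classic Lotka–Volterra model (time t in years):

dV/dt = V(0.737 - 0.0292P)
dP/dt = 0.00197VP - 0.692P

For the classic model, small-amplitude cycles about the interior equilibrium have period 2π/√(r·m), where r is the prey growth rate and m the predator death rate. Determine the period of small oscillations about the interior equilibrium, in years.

Here r = 0.737 and m = 0.692, so r·m = 0.51.
ω = √0.51 = 0.714 per year, hence T = 2π/ω ≈ 8.8 years.

T ≈ 8.8 years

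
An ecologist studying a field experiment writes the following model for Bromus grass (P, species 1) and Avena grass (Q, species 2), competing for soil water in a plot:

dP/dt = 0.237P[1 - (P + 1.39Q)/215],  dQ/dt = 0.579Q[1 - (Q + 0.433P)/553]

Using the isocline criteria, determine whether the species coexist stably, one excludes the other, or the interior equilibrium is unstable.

Compare the nullcline intercepts: K1/α12 = 215/1.39 = 155 < K2 = 553; K2/α21 = 553/0.433 = 1280 > K1 = 215.
Since the inequalities point opposite ways, species 2 can invade but species 1 cannot.

species 2 excludes species 1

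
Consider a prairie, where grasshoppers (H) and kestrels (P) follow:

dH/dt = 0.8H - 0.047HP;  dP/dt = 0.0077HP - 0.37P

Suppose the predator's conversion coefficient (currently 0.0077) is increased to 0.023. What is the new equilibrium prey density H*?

At the interior fixed point, setting dP/dt = 0 with P > 0 fixes H* = (predator death rate)/(HP coefficient) — independent of the other coefficients.
With the change, H* = 0.37/0.023 = 16.1; it falls from 48.1.

H* ≈ 16.1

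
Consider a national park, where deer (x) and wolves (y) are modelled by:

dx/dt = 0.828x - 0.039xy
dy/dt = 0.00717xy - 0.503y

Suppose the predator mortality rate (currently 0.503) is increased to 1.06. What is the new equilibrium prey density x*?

x* ≈ 148

At the interior fixed point, setting dy/dt = 0 with y > 0 fixes x* = (predator death rate)/(xy coefficient) — independent of the other coefficients.
With the change, x* = 1.06/0.00717 = 148; it rises from 70.2.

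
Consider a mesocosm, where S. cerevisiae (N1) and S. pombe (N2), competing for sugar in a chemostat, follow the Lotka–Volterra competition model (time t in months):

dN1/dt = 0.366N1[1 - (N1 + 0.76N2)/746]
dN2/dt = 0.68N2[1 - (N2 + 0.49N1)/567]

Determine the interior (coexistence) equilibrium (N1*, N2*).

N1* ≈ 502, N2* ≈ 321

Setting both brackets to zero gives the nullclines N1 + 0.76N2 = 746 and 0.49N1 + N2 = 567.
Substituting N2 = 567 - 0.49N1 into the first: N1(1 - 0.76·0.49) = 746 - 0.76·567.
So N1* = 315/0.628 = 502, and then N2* = 567 - 0.49·502 = 321.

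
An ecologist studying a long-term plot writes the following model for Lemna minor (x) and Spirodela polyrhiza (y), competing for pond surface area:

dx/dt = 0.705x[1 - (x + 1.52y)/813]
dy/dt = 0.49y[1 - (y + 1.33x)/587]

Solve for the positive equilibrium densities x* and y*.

x* ≈ 77.6, y* ≈ 484

Setting both brackets to zero gives the nullclines x + 1.52y = 813 and 1.33x + y = 587.
Substituting y = 587 - 1.33x into the first: x(1 - 1.52·1.33) = 813 - 1.52·587.
So x* = -79.2/-1.02 = 77.6, and then y* = 587 - 1.33·77.6 = 484.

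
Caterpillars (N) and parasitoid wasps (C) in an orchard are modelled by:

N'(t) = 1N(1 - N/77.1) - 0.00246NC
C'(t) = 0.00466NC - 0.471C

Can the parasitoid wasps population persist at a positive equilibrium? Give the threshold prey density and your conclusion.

Threshold N = 101; K < 101, so no, the predator goes extinct.

The predator equation gives dC/dt > 0 only when N > 0.471/0.00466 = 101.
Without the predator, N → K = 77.1. Since 77.1 < 101, the predator cannot invade.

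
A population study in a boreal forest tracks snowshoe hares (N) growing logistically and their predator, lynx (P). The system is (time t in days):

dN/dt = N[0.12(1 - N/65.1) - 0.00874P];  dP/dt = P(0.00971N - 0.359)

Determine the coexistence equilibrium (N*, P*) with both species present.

From dP/dt = 0 with P > 0: 0.00971N* = 0.359, so N* = 37.
Substitute into dN/dt = 0: 0.12(1 - 37/65.1) = 0.00874P*.
The bracket is 0.432, giving P* = 0.0518/0.00874 = 5.93.

N* ≈ 37, P* ≈ 5.93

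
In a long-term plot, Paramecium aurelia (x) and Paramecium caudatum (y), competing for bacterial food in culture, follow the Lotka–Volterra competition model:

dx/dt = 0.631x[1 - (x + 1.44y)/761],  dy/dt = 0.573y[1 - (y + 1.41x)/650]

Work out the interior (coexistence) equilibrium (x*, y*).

x* ≈ 170, y* ≈ 411

Setting both brackets to zero gives the nullclines x + 1.44y = 761 and 1.41x + y = 650.
Substituting y = 650 - 1.41x into the first: x(1 - 1.44·1.41) = 761 - 1.44·650.
So x* = -175/-1.03 = 170, and then y* = 650 - 1.41·170 = 411.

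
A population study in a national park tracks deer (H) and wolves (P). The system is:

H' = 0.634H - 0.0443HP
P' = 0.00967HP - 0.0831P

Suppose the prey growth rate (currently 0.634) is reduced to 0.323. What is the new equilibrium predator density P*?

P* ≈ 7.29

At the interior fixed point, setting dH/dt = 0 with H > 0 fixes P* = (prey growth rate)/(HP coefficient) — independent of the other coefficients.
With the change, P* = 0.323/0.0443 = 7.29; it falls from 14.3.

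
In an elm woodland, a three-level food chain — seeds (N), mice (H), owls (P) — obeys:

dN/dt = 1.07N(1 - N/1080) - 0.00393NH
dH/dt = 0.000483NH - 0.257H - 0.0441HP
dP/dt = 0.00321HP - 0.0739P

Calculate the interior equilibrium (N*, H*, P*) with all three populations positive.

From dP/dt = 0: 0.00321H* = 0.0739, so H* = 23.
From dN/dt = 0: 1.07(1 - N*/1080) = 0.00393·23, giving N* = 1080·(1 - 0.0846) = 989.
From dH/dt = 0: 0.000483·989 - 0.257 = 0.0441P*, so P* = 0.221/0.0441 = 5.

N* ≈ 989, H* ≈ 23, P* ≈ 5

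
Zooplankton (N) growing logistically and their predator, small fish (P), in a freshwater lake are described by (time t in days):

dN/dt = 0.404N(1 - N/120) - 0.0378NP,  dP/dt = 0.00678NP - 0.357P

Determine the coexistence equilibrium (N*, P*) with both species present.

N* ≈ 52.7, P* ≈ 6

From dP/dt = 0 with P > 0: 0.00678N* = 0.357, so N* = 52.7.
Substitute into dN/dt = 0: 0.404(1 - 52.7/120) = 0.0378P*.
The bracket is 0.561, giving P* = 0.227/0.0378 = 6.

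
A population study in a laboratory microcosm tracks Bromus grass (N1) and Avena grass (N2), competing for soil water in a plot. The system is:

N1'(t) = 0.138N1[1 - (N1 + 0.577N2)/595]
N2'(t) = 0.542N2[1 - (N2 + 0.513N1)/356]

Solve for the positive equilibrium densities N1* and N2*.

Setting both brackets to zero gives the nullclines N1 + 0.577N2 = 595 and 0.513N1 + N2 = 356.
Substituting N2 = 356 - 0.513N1 into the first: N1(1 - 0.577·0.513) = 595 - 0.577·356.
So N1* = 390/0.704 = 553, and then N2* = 356 - 0.513·553 = 72.1.

N1* ≈ 553, N2* ≈ 72.1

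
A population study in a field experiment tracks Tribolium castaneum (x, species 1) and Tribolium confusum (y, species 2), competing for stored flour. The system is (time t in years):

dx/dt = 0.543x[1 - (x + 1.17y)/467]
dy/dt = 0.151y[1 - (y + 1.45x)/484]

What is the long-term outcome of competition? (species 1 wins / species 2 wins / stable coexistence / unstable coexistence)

Compare the nullcline intercepts: K1/α12 = 467/1.17 = 399 < K2 = 484; K2/α21 = 484/1.45 = 334 < K1 = 467.
Since both are reversed, neither can invade when rare; the interior point is a saddle.

unstable coexistence (outcome depends on initial conditions)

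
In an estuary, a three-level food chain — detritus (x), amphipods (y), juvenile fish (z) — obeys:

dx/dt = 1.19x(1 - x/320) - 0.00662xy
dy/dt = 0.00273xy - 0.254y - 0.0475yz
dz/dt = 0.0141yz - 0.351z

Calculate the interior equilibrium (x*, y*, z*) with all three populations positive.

x* ≈ 276, y* ≈ 24.9, z* ≈ 10.5

From dz/dt = 0: 0.0141y* = 0.351, so y* = 24.9.
From dx/dt = 0: 1.19(1 - x*/320) = 0.00662·24.9, giving x* = 320·(1 - 0.138) = 276.
From dy/dt = 0: 0.00273·276 - 0.254 = 0.0475z*, so z* = 0.499/0.0475 = 10.5.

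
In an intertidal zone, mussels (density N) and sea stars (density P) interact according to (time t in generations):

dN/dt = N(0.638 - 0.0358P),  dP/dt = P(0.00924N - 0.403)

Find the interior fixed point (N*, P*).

Set dP/dt = 0 with P > 0: 0.00924N - 0.403 = 0, so N* = 0.403/0.00924 = 43.6.
Set dN/dt = 0 with N > 0: 0.638 - 0.0358P = 0, so P* = 0.638/0.0358 = 17.8.

N* ≈ 43.6, P* ≈ 17.8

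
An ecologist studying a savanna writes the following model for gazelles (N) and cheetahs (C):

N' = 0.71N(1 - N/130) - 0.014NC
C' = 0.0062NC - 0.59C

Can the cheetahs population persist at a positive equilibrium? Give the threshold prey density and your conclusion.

Threshold N = 95.2; K > 95.2, so yes, the predator persists.

The predator equation gives dC/dt > 0 only when N > 0.59/0.0062 = 95.2.
Without the predator, N → K = 130. Since 130 > 95.2, the predator can invade and persist.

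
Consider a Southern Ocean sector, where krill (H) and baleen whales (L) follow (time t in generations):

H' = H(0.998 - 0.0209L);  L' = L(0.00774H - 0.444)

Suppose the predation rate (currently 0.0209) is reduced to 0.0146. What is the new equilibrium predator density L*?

L* ≈ 68.4

At the interior fixed point, setting dH/dt = 0 with H > 0 fixes L* = (prey growth rate)/(HL coefficient) — independent of the other coefficients.
With the change, L* = 0.998/0.0146 = 68.4; it rises from 47.8.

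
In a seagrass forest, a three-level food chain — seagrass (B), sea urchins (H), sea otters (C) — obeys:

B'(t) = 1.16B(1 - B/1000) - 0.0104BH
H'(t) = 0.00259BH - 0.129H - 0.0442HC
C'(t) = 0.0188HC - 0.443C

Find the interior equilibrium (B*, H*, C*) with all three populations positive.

B* ≈ 789, H* ≈ 23.6, C* ≈ 43.3

From dC/dt = 0: 0.0188H* = 0.443, so H* = 23.6.
From dB/dt = 0: 1.16(1 - B*/1000) = 0.0104·23.6, giving B* = 1000·(1 - 0.211) = 789.
From dH/dt = 0: 0.00259·789 - 0.129 = 0.0442C*, so C* = 1.91/0.0442 = 43.3.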